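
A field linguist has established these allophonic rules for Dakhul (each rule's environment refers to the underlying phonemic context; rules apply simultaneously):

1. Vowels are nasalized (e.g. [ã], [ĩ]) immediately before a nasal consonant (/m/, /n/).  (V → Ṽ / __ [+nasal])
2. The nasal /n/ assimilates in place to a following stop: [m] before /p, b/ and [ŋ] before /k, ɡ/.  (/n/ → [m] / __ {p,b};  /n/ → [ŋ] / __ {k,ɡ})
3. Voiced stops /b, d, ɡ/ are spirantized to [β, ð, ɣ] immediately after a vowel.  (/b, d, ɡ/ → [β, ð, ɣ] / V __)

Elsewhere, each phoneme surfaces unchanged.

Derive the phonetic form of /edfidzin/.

/e/ (word-initial): rule 1 targets it, but not before a nasal consonant → unchanged [e].
/d/ (between /e/ and /f/): immediately after a vowel, so rule 3 applies → [ð].
/i/ (between /f/ and /d/) is in the target of rule 1 but the environment (before a nasal consonant) is not met → [i].
/d/ (between /i/ and /z/) occurs immediately after a vowel → [ð] by rule 3.
/i/ meets the environment for rule 1 (before a nasal consonant) → [ĩ].
/n/ — word-final; rule 2 does not apply here → [n].

[eðfiðzĩn]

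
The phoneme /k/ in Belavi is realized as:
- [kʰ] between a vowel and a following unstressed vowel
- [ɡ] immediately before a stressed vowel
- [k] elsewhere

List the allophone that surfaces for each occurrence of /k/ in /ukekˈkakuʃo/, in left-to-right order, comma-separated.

[kʰ], [k], [ɡ], [kʰ]

Occurrence 1 (position 2): between a vowel and a following unstressed vowel → [kʰ].
Occurrence 2 (position 4): no conditioning environment matches → elsewhere allophone [k].
Occurrence 3 (position 5): immediately before a stressed vowel → [ɡ].
Occurrence 4 (position 7): between a vowel and a following unstressed vowel → [kʰ].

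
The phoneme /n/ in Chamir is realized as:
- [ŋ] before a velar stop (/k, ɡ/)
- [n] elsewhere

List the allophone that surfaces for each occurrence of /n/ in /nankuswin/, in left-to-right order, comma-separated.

[n], [ŋ], [n]

Occurrence 1 (position 1): no conditioning environment matches → elsewhere allophone [n].
Occurrence 2 (position 3): before a velar stop → [ŋ].
Occurrence 3 (position 9): no conditioning environment matches → elsewhere allophone [n].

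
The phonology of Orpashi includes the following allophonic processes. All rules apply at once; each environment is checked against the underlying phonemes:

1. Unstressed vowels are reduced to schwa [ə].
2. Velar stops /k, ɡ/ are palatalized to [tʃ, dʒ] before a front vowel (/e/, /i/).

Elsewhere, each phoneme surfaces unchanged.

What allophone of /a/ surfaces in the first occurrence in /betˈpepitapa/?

/a/ (between /t/ and /p/) occurs in an unstressed syllable → [ə] by rule 1.

[ə]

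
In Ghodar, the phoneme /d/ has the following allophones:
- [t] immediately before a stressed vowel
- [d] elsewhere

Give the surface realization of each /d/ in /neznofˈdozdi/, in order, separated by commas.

Occurrence 1 (position 7): immediately before a stressed vowel → [t].
Occurrence 2 (position 10): no conditioning environment matches → elsewhere allophone [d].

[t], [d]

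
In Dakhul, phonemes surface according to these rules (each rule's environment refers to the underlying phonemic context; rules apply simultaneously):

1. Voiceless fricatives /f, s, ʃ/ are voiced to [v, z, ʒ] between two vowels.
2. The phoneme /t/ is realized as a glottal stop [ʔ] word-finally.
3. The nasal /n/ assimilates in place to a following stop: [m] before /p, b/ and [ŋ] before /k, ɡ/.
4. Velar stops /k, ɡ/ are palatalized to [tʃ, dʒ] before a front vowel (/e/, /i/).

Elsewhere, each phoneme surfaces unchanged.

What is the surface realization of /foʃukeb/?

/f/ (word-initial): rule 1 targets it, but not between two vowels → unchanged [f].
/o/ stays [o].
Rule 1 applies to /ʃ/ (between /o/ and /u/: between two vowels) → [ʒ].
/u/ (between /ʃ/ and /k/) is unaffected → [u].
/k/ meets the environment for rule 4 (before a front vowel) → [tʃ].
/e/ (between /k/ and /b/): no rule targets it → [e].
/b/ — not in any rule's target class → [b].

[foʒutʃeb]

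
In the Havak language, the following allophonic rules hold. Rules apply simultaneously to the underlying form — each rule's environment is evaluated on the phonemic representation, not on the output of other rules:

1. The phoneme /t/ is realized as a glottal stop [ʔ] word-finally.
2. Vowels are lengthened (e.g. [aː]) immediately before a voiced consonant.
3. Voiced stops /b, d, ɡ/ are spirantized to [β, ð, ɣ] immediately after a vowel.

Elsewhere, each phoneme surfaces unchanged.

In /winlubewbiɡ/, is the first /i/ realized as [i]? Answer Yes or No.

No

/i/ (between /w/ and /n/) occurs before a voiced consonant → [iː] by rule 2.
The actual realization is [iː], not [i].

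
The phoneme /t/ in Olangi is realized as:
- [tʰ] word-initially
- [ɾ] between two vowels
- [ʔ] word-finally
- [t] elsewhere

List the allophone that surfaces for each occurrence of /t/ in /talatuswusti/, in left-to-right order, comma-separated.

Occurrence 1 (position 1): word-initially → [tʰ].
Occurrence 2 (position 5): between two vowels → [ɾ].
Occurrence 3 (position 11): no conditioning environment matches → elsewhere allophone [t].

[tʰ], [ɾ], [t]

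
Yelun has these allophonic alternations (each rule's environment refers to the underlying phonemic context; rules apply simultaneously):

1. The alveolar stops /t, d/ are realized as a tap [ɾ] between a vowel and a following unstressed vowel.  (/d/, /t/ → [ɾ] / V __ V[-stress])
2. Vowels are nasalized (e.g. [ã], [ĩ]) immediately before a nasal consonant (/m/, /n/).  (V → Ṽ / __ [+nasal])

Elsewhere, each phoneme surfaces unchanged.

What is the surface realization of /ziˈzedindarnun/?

/z/ stays [z].
/i/ (between /z/ and /z/): rule 2 targets it, but not before a nasal consonant → unchanged [i].
/z/ (between /i/ and /e/): no rule targets it → [z].
/e/ — between /z/ and /d/; rule 2 does not apply here → [e].
Rule 1 applies to /d/ (between /e/ and /i/: between a vowel and a following unstressed vowel) → [ɾ].
Rule 2 applies to /i/ (between /d/ and /n/: before a nasal consonant) → [ĩ].
/n/ stays [n].
/d/ (between /n/ and /a/) fails the environment for rule 1, so it stays [d].
/a/ (between /d/ and /r/) fails the environment for rule 2, so it stays [a].
/r/ — not in any rule's target class → [r].
/n/ — not in any rule's target class → [n].
Rule 2 applies to /u/ (between /n/ and /n/: before a nasal consonant) → [ũ].
/n/ (word-final): no rule targets it → [n].

[ziˈzeɾĩndarnũn]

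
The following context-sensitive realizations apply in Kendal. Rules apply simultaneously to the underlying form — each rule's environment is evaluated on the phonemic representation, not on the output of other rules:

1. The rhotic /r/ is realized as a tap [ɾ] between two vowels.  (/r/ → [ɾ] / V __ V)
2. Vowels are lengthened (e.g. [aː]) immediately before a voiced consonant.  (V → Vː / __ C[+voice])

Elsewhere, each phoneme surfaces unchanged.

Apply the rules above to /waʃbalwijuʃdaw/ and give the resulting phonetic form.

/w/ stays [w].
/a/ — between /w/ and /ʃ/; rule 2 does not apply here → [a].
/ʃ/ — not in any rule's target class → [ʃ].
/b/ (between /ʃ/ and /a/): no rule targets it → [b].
/a/ (between /b/ and /l/) occurs before a voiced consonant → [aː] by rule 2.
/l/ — not in any rule's target class → [l].
/w/ — not in any rule's target class → [w].
/i/ meets the environment for rule 2 (before a voiced consonant) → [iː].
/j/ — not in any rule's target class → [j].
/u/ — between /j/ and /ʃ/; rule 2 does not apply here → [u].
/ʃ/ — not in any rule's target class → [ʃ].
/d/ (between /ʃ/ and /a/) is unaffected → [d].
/a/ meets the environment for rule 2 (before a voiced consonant) → [aː].
/w/ (word-final): no rule targets it → [w].

[waʃbaːlwiːjuʃdaːw]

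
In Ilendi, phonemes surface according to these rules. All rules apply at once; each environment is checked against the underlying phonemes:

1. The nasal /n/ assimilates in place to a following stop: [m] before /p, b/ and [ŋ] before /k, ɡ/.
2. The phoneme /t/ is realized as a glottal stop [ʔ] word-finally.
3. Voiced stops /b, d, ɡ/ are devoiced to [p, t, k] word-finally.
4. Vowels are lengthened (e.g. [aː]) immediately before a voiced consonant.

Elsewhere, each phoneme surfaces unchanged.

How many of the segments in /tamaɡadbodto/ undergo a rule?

4

Segments that undergo a rule: /a/ → [aː] (rule 4); /a/ → [aː] (rule 4); /a/ → [aː] (rule 4); /o/ → [oː] (rule 4).
All other segments surface unchanged.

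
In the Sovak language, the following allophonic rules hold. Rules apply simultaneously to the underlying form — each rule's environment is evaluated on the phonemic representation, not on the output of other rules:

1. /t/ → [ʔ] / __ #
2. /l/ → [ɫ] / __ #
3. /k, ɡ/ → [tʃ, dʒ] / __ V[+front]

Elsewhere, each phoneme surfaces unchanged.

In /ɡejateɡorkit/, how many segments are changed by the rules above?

3

Segments that undergo a rule: /ɡ/ → [dʒ] (rule 3); /k/ → [tʃ] (rule 3); /t/ → [ʔ] (rule 1).
All other segments surface unchanged.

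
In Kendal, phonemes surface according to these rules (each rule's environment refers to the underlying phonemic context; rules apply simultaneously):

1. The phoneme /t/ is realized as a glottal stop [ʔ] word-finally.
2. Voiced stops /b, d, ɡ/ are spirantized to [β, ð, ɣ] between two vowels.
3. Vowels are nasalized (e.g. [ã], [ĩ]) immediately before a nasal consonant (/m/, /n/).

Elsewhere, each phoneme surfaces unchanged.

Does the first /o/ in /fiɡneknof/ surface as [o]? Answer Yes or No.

Yes

/o/ — between /n/ and /f/; rule 3 does not apply here → [o].
The actual realization is [o], which matches [o].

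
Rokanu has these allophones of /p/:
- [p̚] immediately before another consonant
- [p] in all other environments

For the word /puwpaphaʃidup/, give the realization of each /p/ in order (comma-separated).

Occurrence 1 (position 1): no conditioning environment matches → elsewhere allophone [p].
Occurrence 2 (position 4): no conditioning environment matches → elsewhere allophone [p].
Occurrence 3 (position 6): immediately before another consonant → [p̚].
Occurrence 4 (position 13): no conditioning environment matches → elsewhere allophone [p].

[p], [p], [p̚], [p]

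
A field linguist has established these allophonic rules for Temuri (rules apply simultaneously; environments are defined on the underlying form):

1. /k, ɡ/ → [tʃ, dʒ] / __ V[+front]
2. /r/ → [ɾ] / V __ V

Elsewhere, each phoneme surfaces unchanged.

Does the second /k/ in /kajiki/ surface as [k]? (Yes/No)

/k/ (between /i/ and /i/) occurs before a front vowel → [tʃ] by rule 1.
The actual realization is [tʃ], not [k].

No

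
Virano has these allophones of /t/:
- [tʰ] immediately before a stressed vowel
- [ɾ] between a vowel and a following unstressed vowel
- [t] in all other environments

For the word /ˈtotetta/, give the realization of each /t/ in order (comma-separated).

[tʰ], [ɾ], [t], [t]

Occurrence 1 (position 1): immediately before a stressed vowel → [tʰ].
Occurrence 2 (position 3): between a vowel and an unstressed vowel → [ɾ].
Occurrence 3 (position 5): no conditioning environment matches → elsewhere allophone [t].
Occurrence 4 (position 6): no conditioning environment matches → elsewhere allophone [t].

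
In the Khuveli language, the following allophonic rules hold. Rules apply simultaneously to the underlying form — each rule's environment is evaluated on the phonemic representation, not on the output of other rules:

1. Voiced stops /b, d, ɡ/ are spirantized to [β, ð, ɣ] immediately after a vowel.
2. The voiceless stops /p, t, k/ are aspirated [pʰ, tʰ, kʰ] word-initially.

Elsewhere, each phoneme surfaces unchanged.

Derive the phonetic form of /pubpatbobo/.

[pʰuβpatboβo]

Rule 2 applies to /p/ (word-initial: word-initially) → [pʰ].
/u/ (between /p/ and /b/): no rule targets it → [u].
/b/ meets the environment for rule 1 (immediately after a vowel) → [β].
/p/ (between /b/ and /a/) is in the target of rule 2 but the environment (word-initially) is not met → [p].
/a/ (between /p/ and /t/) is unaffected → [a].
/t/ (between /a/ and /b/) fails the environment for rule 2, so it stays [t].
/b/ — between /t/ and /o/; rule 1 does not apply here → [b].
/o/ stays [o].
/b/ (between /o/ and /o/) occurs immediately after a vowel → [β] by rule 1.
/o/ (word-final) is unaffected → [o].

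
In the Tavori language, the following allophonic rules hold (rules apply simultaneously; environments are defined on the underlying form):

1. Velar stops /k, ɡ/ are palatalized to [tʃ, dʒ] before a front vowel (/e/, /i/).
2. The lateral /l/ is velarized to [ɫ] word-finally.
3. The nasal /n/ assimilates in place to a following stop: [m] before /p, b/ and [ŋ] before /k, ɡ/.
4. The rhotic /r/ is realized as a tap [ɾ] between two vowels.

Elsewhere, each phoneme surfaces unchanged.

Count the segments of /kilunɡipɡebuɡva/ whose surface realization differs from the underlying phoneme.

Segments that undergo a rule: /k/ → [tʃ] (rule 1); /n/ → [ŋ] (rule 3); /ɡ/ → [dʒ] (rule 1); /ɡ/ → [dʒ] (rule 1).
All other segments surface unchanged.

4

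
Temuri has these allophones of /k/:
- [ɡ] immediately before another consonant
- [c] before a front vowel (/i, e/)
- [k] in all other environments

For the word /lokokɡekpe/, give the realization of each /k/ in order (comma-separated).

Occurrence 1 (position 3): no conditioning environment matches → elsewhere allophone [k].
Occurrence 2 (position 5): immediately before another consonant → [ɡ].
Occurrence 3 (position 8): immediately before another consonant → [ɡ].

[k], [ɡ], [ɡ]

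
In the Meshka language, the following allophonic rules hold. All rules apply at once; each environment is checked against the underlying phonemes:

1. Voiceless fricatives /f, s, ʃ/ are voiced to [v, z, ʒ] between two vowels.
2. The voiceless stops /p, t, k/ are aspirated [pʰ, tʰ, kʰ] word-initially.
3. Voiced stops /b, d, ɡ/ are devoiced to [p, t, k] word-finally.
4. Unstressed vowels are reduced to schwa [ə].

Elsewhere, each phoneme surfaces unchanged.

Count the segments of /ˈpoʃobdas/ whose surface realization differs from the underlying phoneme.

Segments that undergo a rule: /p/ → [pʰ] (rule 2); /ʃ/ → [ʒ] (rule 1); /o/ → [ə] (rule 4); /a/ → [ə] (rule 4).
All other segments surface unchanged.

4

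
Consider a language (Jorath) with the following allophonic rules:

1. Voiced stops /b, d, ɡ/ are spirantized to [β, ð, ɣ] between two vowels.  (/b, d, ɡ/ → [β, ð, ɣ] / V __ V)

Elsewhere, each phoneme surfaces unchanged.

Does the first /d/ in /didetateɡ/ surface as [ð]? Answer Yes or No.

/d/ (word-initial) is in the target of rule 1 but the environment (between two vowels) is not met → [d].
The actual realization is [d], not [ð].

No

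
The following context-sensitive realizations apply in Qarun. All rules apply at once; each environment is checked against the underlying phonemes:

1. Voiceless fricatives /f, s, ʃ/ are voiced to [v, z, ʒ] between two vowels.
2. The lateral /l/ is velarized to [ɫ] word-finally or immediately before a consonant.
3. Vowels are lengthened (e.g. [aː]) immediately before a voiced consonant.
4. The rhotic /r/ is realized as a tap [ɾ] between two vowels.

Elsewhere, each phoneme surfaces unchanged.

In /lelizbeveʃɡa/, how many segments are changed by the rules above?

Segments that undergo a rule: /e/ → [eː] (rule 3); /i/ → [iː] (rule 3); /e/ → [eː] (rule 3).
All other segments surface unchanged.

3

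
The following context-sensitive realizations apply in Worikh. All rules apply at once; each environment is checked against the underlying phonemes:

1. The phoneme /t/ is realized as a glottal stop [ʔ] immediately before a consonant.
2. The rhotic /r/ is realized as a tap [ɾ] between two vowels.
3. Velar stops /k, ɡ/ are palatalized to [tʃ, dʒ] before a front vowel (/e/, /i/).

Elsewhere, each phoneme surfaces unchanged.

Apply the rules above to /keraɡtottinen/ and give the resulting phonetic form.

[tʃeɾaɡtoʔtinen]

/k/ (word-initial): before a front vowel, so rule 3 applies → [tʃ].
/e/ (between /k/ and /r/) is unaffected → [e].
Rule 2 applies to /r/ (between /e/ and /a/: between two vowels) → [ɾ].
/a/ (between /r/ and /ɡ/): no rule targets it → [a].
/ɡ/ (between /a/ and /t/): rule 3 targets it, but not before a front vowel → unchanged [ɡ].
/t/ — between /ɡ/ and /o/; rule 1 does not apply here → [t].
/o/ stays [o].
Rule 1 applies to /t/ (between /o/ and /t/: immediately before a consonant) → [ʔ].
/t/ (between /t/ and /i/) is in the target of rule 1 but the environment (immediately before a consonant) is not met → [t].
/i/ — not in any rule's target class → [i].
/n/ — not in any rule's target class → [n].
/e/ — not in any rule's target class → [e].
/n/ stays [n].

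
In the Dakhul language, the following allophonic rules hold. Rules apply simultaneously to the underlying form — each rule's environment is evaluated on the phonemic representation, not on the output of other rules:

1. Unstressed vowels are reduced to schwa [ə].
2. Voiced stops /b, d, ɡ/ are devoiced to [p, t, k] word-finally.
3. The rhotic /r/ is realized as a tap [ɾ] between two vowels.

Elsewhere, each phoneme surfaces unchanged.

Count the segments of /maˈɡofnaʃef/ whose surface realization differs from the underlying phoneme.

Segments that undergo a rule: /a/ → [ə] (rule 1); /a/ → [ə] (rule 1); /e/ → [ə] (rule 1).
All other segments surface unchanged.

3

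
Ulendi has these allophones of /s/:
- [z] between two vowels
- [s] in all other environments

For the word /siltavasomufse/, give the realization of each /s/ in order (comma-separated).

[s], [z], [s]

Occurrence 1 (position 1): no conditioning environment matches → elsewhere allophone [s].
Occurrence 2 (position 8): between two vowels → [z].
Occurrence 3 (position 13): no conditioning environment matches → elsewhere allophone [s].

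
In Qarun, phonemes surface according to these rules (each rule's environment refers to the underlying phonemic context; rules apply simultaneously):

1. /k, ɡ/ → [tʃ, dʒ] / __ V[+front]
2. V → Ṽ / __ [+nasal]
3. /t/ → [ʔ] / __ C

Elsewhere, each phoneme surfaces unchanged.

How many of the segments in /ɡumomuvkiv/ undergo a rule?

3

Segments that undergo a rule: /u/ → [ũ] (rule 2); /o/ → [õ] (rule 2); /k/ → [tʃ] (rule 1).
All other segments surface unchanged.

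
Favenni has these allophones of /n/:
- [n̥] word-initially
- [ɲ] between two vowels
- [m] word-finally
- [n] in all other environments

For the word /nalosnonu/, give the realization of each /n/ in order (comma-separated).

Occurrence 1 (position 1): word-initially → [n̥].
Occurrence 2 (position 6): no conditioning environment matches → elsewhere allophone [n].
Occurrence 3 (position 8): between two vowels → [ɲ].

[n̥], [n], [ɲ]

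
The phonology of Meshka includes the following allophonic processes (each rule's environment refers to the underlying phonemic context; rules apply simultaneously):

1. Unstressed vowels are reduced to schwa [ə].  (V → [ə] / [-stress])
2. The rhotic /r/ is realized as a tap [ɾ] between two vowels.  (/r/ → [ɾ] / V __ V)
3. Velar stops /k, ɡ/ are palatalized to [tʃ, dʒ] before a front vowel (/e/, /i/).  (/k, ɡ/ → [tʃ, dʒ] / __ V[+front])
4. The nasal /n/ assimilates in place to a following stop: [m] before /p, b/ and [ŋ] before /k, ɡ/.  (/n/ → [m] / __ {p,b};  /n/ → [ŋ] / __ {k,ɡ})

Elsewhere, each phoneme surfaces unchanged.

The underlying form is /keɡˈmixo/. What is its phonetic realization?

[tʃəɡˈmixə]

Rule 3 applies to /k/ (word-initial: before a front vowel) → [tʃ].
Rule 1 applies to /e/ (between /k/ and /ɡ/: in an unstressed syllable) → [ə].
/ɡ/ (between /e/ and /m/) fails the environment for rule 3, so it stays [ɡ].
/m/ — not in any rule's target class → [m].
/i/ (between /m/ and /x/) fails the environment for rule 1, so it stays [i].
/x/ (between /i/ and /o/) is unaffected → [x].
/o/ (word-final) occurs in an unstressed syllable → [ə] by rule 1.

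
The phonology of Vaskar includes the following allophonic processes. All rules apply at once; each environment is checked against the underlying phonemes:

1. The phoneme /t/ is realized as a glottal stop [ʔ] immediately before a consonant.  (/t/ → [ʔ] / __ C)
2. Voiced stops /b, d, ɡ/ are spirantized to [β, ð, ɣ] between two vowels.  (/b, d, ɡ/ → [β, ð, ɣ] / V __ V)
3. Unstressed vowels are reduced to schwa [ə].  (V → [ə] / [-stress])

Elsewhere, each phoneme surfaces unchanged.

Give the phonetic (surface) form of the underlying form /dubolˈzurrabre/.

/d/ (word-initial) is in the target of rule 2 but the environment (between two vowels) is not met → [d].
/u/ meets the environment for rule 3 (in an unstressed syllable) → [ə].
Rule 2 applies to /b/ (between /u/ and /o/: between two vowels) → [β].
/o/ — between /b/ and /l/, in an unstressed syllable — surfaces as [ə] (rule 3).
/l/ (between /o/ and /z/) is unaffected → [l].
/z/ stays [z].
/u/ (between /z/ and /r/) is in the target of rule 3 but the environment (in an unstressed syllable) is not met → [u].
/r/ stays [r].
/r/ (between /r/ and /a/) is unaffected → [r].
/a/ — between /r/ and /b/, in an unstressed syllable — surfaces as [ə] (rule 3).
/b/ — between /a/ and /r/; rule 2 does not apply here → [b].
/r/ (between /b/ and /e/): no rule targets it → [r].
/e/ (word-final) occurs in an unstressed syllable → [ə] by rule 3.

[dəβəlˈzurrəbrə]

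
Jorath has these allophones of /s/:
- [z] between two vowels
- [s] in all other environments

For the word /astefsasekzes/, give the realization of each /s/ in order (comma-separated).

Occurrence 1 (position 2): no conditioning environment matches → elsewhere allophone [s].
Occurrence 2 (position 6): no conditioning environment matches → elsewhere allophone [s].
Occurrence 3 (position 8): between two vowels → [z].
Occurrence 4 (position 13): no conditioning environment matches → elsewhere allophone [s].

[s], [s], [z], [s]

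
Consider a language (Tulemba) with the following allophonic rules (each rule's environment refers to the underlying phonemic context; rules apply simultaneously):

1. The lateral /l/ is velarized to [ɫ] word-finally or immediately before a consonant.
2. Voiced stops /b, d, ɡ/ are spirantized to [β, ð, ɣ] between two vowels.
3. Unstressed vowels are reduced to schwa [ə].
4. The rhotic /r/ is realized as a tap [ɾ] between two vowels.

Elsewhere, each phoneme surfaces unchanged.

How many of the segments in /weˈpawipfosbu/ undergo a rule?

Segments that undergo a rule: /e/ → [ə] (rule 3); /i/ → [ə] (rule 3); /o/ → [ə] (rule 3); /u/ → [ə] (rule 3).
All other segments surface unchanged.

4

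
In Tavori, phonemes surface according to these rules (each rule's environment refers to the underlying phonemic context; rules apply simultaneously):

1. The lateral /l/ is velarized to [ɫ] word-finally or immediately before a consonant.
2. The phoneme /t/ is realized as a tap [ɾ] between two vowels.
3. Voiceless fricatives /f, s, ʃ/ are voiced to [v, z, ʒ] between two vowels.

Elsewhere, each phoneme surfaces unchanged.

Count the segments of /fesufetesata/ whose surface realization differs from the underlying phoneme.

5

Segments that undergo a rule: /s/ → [z] (rule 3); /f/ → [v] (rule 3); /t/ → [ɾ] (rule 2); /s/ → [z] (rule 3); /t/ → [ɾ] (rule 2).
All other segments surface unchanged.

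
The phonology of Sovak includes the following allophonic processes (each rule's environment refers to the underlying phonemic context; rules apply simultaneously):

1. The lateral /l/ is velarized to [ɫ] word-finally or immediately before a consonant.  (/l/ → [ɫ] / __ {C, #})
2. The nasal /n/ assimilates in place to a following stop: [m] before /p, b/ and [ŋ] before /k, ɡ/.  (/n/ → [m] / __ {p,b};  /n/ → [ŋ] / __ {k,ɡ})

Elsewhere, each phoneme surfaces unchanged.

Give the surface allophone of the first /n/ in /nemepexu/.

/n/ (word-initial): rule 2 targets it, but not before a labial or velar stop → unchanged [n].

[n]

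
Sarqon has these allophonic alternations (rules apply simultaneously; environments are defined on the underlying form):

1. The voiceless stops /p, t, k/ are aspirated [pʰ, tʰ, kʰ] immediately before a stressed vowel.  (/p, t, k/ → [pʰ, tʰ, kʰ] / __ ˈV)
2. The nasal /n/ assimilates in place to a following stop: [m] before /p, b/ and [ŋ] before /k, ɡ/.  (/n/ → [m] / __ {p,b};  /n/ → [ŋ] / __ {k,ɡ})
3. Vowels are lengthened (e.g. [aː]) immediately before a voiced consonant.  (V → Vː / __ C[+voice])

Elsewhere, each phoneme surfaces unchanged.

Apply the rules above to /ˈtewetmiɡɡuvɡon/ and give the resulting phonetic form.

[ˈtʰeːwetmiːɡɡuːvɡoːn]

Rule 1 applies to /t/ (word-initial: immediately before a stressed vowel) → [tʰ].
/e/ (between /t/ and /w/): before a voiced consonant, so rule 3 applies → [eː].
/e/ (between /w/ and /t/) is in the target of rule 3 but the environment (before a voiced consonant) is not met → [e].
/t/ (between /e/ and /m/) fails the environment for rule 1, so it stays [t].
/i/ (between /m/ and /ɡ/): before a voiced consonant, so rule 3 applies → [iː].
Rule 3 applies to /u/ (between /ɡ/ and /v/: before a voiced consonant) → [uː].
Rule 3 applies to /o/ (between /ɡ/ and /n/: before a voiced consonant) → [oː].
/n/ — word-final; rule 2 does not apply here → [n].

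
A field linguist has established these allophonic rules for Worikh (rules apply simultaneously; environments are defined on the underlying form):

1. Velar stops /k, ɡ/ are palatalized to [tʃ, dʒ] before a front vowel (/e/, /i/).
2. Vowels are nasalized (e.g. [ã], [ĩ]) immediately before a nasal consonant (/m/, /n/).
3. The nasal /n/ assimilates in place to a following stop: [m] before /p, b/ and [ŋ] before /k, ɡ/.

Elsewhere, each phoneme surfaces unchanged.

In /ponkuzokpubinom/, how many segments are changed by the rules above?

Segments that undergo a rule: /o/ → [õ] (rule 2); /n/ → [ŋ] (rule 3); /i/ → [ĩ] (rule 2); /o/ → [õ] (rule 2).
All other segments surface unchanged.

4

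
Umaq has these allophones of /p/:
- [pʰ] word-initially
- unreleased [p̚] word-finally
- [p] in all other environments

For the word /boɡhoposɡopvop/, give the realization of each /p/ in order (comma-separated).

Occurrence 1 (position 6): no conditioning environment matches → elsewhere allophone [p].
Occurrence 2 (position 11): no conditioning environment matches → elsewhere allophone [p].
Occurrence 3 (position 14): word-finally → [p̚].

[p], [p], [p̚]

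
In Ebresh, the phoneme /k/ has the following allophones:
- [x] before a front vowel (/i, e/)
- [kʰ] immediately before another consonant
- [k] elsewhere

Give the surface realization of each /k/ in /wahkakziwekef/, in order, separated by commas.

Occurrence 1 (position 4): no conditioning environment matches → elsewhere allophone [k].
Occurrence 2 (position 6): immediately before another consonant → [kʰ].
Occurrence 3 (position 11): before a front vowel (/i, e/) → [x].

[k], [kʰ], [x]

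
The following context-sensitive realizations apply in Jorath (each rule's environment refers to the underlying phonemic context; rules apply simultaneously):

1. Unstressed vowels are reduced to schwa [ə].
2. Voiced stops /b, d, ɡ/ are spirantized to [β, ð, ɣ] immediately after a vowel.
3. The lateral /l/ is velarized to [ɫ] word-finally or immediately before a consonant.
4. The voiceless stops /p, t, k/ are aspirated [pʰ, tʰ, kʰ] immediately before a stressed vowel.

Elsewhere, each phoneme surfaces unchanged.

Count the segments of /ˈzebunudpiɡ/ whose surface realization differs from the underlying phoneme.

6

Segments that undergo a rule: /b/ → [β] (rule 2); /u/ → [ə] (rule 1); /u/ → [ə] (rule 1); /d/ → [ð] (rule 2); /i/ → [ə] (rule 1); /ɡ/ → [ɣ] (rule 2).
All other segments surface unchanged.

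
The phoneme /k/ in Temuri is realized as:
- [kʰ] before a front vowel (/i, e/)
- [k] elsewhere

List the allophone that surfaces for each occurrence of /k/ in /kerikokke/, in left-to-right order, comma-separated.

Occurrence 1 (position 1): before a front vowel (/i, e/) → [kʰ].
Occurrence 2 (position 5): no conditioning environment matches → elsewhere allophone [k].
Occurrence 3 (position 7): no conditioning environment matches → elsewhere allophone [k].
Occurrence 4 (position 8): before a front vowel (/i, e/) → [kʰ].

[kʰ], [k], [k], [kʰ]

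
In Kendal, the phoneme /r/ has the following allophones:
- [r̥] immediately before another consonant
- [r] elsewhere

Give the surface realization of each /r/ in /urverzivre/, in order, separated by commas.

Occurrence 1 (position 2): immediately before another consonant → [r̥].
Occurrence 2 (position 5): immediately before another consonant → [r̥].
Occurrence 3 (position 9): no conditioning environment matches → elsewhere allophone [r].

[r̥], [r̥], [r]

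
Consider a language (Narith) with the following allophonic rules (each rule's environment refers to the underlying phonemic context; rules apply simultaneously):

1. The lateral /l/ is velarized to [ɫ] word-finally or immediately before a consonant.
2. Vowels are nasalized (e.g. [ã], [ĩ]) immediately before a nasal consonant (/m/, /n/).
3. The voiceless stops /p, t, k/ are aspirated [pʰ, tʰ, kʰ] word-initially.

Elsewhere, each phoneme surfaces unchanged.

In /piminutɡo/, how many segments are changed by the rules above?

3

Segments that undergo a rule: /p/ → [pʰ] (rule 3); /i/ → [ĩ] (rule 2); /i/ → [ĩ] (rule 2).
All other segments surface unchanged.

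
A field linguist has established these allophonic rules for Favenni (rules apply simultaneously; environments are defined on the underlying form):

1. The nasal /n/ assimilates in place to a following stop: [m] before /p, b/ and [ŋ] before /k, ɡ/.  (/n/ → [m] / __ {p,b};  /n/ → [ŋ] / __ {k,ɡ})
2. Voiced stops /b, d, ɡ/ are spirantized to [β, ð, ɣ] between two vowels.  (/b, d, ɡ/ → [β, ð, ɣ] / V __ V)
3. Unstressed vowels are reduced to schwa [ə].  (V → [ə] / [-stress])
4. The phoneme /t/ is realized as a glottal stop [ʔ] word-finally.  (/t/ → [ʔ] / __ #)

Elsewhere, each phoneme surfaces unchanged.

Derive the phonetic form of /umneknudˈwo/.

/u/ meets the environment for rule 3 (in an unstressed syllable) → [ə].
/m/ stays [m].
/n/ (between /m/ and /e/) fails the environment for rule 1, so it stays [n].
/e/ — between /n/ and /k/, in an unstressed syllable — surfaces as [ə] (rule 3).
/k/ stays [k].
/n/ (between /k/ and /u/) is in the target of rule 1 but the environment (before a labial or velar stop) is not met → [n].
/u/ meets the environment for rule 3 (in an unstressed syllable) → [ə].
/d/ (between /u/ and /w/) fails the environment for rule 2, so it stays [d].
/w/ — not in any rule's target class → [w].
/o/ (word-final) is in the target of rule 3 but the environment (in an unstressed syllable) is not met → [o].

[əmnəknədˈwo]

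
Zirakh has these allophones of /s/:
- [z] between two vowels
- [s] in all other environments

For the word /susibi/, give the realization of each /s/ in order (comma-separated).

[s], [z]

Occurrence 1 (position 1): no conditioning environment matches → elsewhere allophone [s].
Occurrence 2 (position 3): between two vowels → [z].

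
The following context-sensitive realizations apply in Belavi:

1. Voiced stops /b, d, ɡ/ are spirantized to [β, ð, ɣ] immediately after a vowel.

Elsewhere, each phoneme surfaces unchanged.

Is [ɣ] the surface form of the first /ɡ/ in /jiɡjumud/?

Yes

/ɡ/ meets the environment for rule 1 (immediately after a vowel) → [ɣ].
The actual realization is [ɣ], which matches [ɣ].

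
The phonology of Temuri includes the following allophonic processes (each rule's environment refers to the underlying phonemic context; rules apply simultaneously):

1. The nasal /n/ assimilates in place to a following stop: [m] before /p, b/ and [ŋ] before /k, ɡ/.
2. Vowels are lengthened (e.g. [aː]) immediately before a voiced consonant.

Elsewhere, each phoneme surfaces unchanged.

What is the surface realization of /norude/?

[noːruːde]

/n/ (word-initial) is in the target of rule 1 but the environment (before a labial or velar stop) is not met → [n].
/o/ (between /n/ and /r/) occurs before a voiced consonant → [oː] by rule 2.
/r/ (between /o/ and /u/): no rule targets it → [r].
/u/ — between /r/ and /d/, before a voiced consonant — surfaces as [uː] (rule 2).
/d/ — not in any rule's target class → [d].
/e/ — word-final; rule 2 does not apply here → [e].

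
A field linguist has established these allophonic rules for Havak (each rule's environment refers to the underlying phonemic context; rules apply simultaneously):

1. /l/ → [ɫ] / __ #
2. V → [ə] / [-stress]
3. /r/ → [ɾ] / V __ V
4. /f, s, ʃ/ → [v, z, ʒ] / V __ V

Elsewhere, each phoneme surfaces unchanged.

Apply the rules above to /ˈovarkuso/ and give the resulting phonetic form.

[ˈovərkəzə]

/o/ (word-initial) is in the target of rule 2 but the environment (in an unstressed syllable) is not met → [o].
/v/ (between /o/ and /a/) is unaffected → [v].
/a/ (between /v/ and /r/): in an unstressed syllable, so rule 2 applies → [ə].
/r/ — between /a/ and /k/; rule 3 does not apply here → [r].
/k/ stays [k].
/u/ (between /k/ and /s/): in an unstressed syllable, so rule 2 applies → [ə].
/s/ (between /u/ and /o/) occurs between two vowels → [z] by rule 4.
/o/ (word-final): in an unstressed syllable, so rule 2 applies → [ə].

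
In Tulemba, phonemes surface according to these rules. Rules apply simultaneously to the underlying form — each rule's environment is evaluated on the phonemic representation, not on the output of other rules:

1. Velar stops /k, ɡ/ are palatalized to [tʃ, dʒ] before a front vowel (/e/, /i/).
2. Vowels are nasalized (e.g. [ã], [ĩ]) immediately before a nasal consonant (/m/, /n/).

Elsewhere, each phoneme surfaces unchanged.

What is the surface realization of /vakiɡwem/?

/v/ — not in any rule's target class → [v].
/a/ (between /v/ and /k/) is in the target of rule 2 but the environment (before a nasal consonant) is not met → [a].
/k/ (between /a/ and /i/) occurs before a front vowel → [tʃ] by rule 1.
/i/ (between /k/ and /ɡ/) fails the environment for rule 2, so it stays [i].
/ɡ/ (between /i/ and /w/) is in the target of rule 1 but the environment (before a front vowel) is not met → [ɡ].
/w/ stays [w].
/e/ (between /w/ and /m/) occurs before a nasal consonant → [ẽ] by rule 2.
/m/ (word-final) is unaffected → [m].

[vatʃiɡwẽm]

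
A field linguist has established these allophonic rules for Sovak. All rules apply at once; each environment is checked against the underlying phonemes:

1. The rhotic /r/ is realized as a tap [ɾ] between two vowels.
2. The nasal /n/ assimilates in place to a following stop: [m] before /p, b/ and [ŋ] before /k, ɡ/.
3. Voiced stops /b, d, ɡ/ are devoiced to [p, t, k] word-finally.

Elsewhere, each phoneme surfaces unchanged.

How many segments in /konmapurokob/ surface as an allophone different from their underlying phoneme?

Segments that undergo a rule: /r/ → [ɾ] (rule 1); /b/ → [p] (rule 3).
All other segments surface unchanged.

2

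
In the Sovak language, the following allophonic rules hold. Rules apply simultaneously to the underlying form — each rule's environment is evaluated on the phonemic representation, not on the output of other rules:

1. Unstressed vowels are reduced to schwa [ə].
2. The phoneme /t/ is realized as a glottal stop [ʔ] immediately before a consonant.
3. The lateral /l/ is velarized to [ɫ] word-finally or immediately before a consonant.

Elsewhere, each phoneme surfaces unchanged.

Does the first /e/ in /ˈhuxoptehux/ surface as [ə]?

/e/ meets the environment for rule 1 (in an unstressed syllable) → [ə].
The actual realization is [ə], which matches [ə].

Yes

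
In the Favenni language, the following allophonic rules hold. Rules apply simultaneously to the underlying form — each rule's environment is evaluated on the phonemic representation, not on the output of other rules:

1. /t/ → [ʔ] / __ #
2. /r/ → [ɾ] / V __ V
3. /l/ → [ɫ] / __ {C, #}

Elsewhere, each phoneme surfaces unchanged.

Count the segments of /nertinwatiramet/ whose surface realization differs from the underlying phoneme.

2

Segments that undergo a rule: /r/ → [ɾ] (rule 2); /t/ → [ʔ] (rule 1).
All other segments surface unchanged.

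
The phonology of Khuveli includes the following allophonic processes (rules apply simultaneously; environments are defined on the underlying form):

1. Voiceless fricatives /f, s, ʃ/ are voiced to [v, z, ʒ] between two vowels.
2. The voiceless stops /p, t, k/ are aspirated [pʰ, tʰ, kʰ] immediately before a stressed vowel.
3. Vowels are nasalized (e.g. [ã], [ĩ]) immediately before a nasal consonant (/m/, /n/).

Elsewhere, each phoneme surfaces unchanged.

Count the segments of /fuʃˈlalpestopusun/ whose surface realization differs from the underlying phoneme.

2

Segments that undergo a rule: /s/ → [z] (rule 1); /u/ → [ũ] (rule 3).
All other segments surface unchanged.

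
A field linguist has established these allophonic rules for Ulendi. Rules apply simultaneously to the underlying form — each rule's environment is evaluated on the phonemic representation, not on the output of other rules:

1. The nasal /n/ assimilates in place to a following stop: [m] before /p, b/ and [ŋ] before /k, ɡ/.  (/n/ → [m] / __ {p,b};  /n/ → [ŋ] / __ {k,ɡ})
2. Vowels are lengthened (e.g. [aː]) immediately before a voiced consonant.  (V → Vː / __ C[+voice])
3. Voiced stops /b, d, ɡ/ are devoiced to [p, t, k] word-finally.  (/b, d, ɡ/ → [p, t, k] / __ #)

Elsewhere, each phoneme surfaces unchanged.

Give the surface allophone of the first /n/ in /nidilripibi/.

/n/ — word-initial; rule 1 does not apply here → [n].

[n]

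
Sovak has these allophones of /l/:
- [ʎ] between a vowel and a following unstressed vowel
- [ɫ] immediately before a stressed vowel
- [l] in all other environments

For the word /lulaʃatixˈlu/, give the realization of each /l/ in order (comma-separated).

[l], [ʎ], [ɫ]

Occurrence 1 (position 1): no conditioning environment matches → elsewhere allophone [l].
Occurrence 2 (position 3): between a vowel and a following unstressed vowel → [ʎ].
Occurrence 3 (position 10): immediately before a stressed vowel → [ɫ].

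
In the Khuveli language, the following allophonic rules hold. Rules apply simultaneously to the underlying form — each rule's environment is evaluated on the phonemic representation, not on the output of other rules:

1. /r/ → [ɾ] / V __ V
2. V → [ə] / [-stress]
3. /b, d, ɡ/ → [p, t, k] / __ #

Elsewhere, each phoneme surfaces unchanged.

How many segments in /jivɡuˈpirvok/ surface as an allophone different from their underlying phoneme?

Segments that undergo a rule: /i/ → [ə] (rule 2); /u/ → [ə] (rule 2); /o/ → [ə] (rule 2).
All other segments surface unchanged.

3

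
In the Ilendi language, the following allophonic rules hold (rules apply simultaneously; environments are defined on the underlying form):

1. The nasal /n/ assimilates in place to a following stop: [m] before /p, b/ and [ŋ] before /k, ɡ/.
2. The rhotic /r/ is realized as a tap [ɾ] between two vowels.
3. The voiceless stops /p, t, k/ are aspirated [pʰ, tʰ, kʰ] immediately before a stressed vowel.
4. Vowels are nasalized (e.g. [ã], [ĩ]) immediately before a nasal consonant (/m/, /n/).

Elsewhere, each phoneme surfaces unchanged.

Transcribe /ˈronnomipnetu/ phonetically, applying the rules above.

[ˈrõnnõmipnetu]

/r/ — word-initial; rule 2 does not apply here → [r].
/o/ meets the environment for rule 4 (before a nasal consonant) → [õ].
/n/ (between /o/ and /n/) is in the target of rule 1 but the environment (before a labial or velar stop) is not met → [n].
/n/ (between /n/ and /o/) is in the target of rule 1 but the environment (before a labial or velar stop) is not met → [n].
/o/ (between /n/ and /m/) occurs before a nasal consonant → [õ] by rule 4.
/m/ — not in any rule's target class → [m].
/i/ (between /m/ and /p/) fails the environment for rule 4, so it stays [i].
/p/ (between /i/ and /n/): rule 3 targets it, but not immediately before a stressed vowel → unchanged [p].
/n/ (between /p/ and /e/): rule 1 targets it, but not before a labial or velar stop → unchanged [n].
/e/ — between /n/ and /t/; rule 4 does not apply here → [e].
/t/ — between /e/ and /u/; rule 3 does not apply here → [t].
/u/ (word-final): rule 4 targets it, but not before a nasal consonant → unchanged [u].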